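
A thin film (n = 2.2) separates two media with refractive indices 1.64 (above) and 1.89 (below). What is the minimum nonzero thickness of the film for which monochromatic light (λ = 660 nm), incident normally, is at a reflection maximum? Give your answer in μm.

0.0750 μm

Top surface (1.64 → 2.2): reflection off a higher-index medium gives a half-wave phase shift.
At the lower boundary (n = 2.2 to n = 1.89) the reflected ray undergoes no phase shift.
The two reflections differ by half a wavelength.
For strong reflection here: 2 n t = (m + ½) λ.
Minimum at m = 0: t = λ / (4 n) = 660 / (4 × 2.2) = 75.0 nm.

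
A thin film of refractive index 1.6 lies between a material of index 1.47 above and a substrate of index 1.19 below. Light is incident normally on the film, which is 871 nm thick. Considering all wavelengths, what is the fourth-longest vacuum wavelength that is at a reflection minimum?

Ray reflecting at the top interface goes from n = 1.47 toward n = 1.6: a half-wave phase shift.
Ray reflecting at the bottom interface goes from n = 1.6 toward n = 1.19: no phase shift.
Net: one phase inversion between the two reflected rays.
For minimum reflection here: 2 n t = m λ.
λ = 2 n t / m. The fourth-longest wavelength is m = 4: λ = 2 × 1.6 × 871 / 4.00 = 697 nm.

697 nm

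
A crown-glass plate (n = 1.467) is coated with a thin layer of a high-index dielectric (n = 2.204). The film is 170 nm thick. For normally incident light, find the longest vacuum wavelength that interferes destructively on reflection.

749 nm

Ray reflecting at the top interface goes from n = 1.0 toward n = 2.204: a half-wave phase shift.
At the lower boundary (n = 2.204 to n = 1.467) the reflected ray undergoes no phase shift.
Net: one phase inversion between the two reflected rays.
With one net inversion, destructive interference in reflection requires 2 n t = m λ.
λ = 2 n t / m. The longest wavelength is m = 1: λ = 2 × 2.204 × 170 / 1.00 = 749 nm.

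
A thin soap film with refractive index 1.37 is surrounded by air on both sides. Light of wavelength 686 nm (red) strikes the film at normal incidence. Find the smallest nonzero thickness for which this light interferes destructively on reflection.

250 nm

Top surface (1.0 → 1.37): reflection off a higher-index medium gives a half-wave phase shift.
At the lower boundary (n = 1.37 to n = 1.0) the reflected ray undergoes no phase shift.
Net: one phase inversion between the two reflected rays.
So the condition for destructive reflection is 2 n t = m λ.
The smallest nonzero thickness corresponds to m = 1: t = m λ / (2 n) = 1.00 × 686 / (2 × 1.37) = 250 nm.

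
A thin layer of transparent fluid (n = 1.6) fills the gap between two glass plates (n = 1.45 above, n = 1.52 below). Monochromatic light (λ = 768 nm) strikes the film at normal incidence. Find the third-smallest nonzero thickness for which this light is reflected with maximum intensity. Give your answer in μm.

Ray reflecting at the top interface goes from n = 1.45 toward n = 1.6: a half-wave phase shift.
At the lower boundary (n = 1.6 to n = 1.52) the reflected ray undergoes no phase shift.
Net: one phase inversion between the two reflected rays.
With one net inversion, constructive interference in reflection requires 2 n t = (m + ½) λ.
The third-smallest nonzero thickness corresponds to m = 2: t = (m + ½) λ / (2 n) = 2.50 × 768 / (2 × 1.6) = 600 nm.

0.600 μm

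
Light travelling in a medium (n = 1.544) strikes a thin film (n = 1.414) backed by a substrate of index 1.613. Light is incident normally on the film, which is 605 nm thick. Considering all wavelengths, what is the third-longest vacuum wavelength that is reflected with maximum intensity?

Top surface (1.544 → 1.414): reflection off a lower-index medium gives no phase shift.
Bottom surface (1.414 → 1.613): reflection off a higher-index medium gives a half-wave phase shift.
The two reflections differ by half a wavelength.
For maximum reflection here: 2 n t = (m + ½) λ.
λ = 2 n t / (m + ½). The third-longest wavelength is m = 2: λ = 2 × 1.414 × 605 / 2.50 = 684 nm.

684 nm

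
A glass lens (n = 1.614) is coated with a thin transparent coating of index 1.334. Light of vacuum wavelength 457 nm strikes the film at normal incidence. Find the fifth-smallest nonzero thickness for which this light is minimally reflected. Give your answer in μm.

At the upper boundary (n = 1.0 to n = 1.334) the reflected ray undergoes a half-wave phase shift.
Bottom surface (1.334 → 1.614): reflection off a higher-index medium gives a half-wave phase shift.
Zero or two π shifts → no net half-wave offset.
So the condition for destructive reflection is 2 n t = (m + ½) λ.
The fifth-smallest nonzero thickness corresponds to m = 4: t = (m + ½) λ / (2 n) = 4.50 × 457 / (2 × 1.334) = 771 nm.

0.771 μm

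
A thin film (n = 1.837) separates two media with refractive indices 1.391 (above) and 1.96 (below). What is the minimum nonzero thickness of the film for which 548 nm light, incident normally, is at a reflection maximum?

Top surface (1.391 → 1.837): reflection off a higher-index medium gives a half-wave phase shift.
Bottom surface (1.837 → 1.96): reflection off a higher-index medium gives a half-wave phase shift.
Net: no relative phase inversion (both shifts match).
For strong reflection here: 2 n t = m λ.
Minimum nonzero at m = 1: t = λ / (2 n) = 548 / (2 × 1.837) = 149 nm.

149 nm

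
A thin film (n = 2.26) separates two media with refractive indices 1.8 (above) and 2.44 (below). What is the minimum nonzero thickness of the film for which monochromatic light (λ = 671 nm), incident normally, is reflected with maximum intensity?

148 nm

At the upper boundary (n = 1.8 to n = 2.26) the reflected ray undergoes a half-wave phase shift.
Ray reflecting at the bottom interface goes from n = 2.26 toward n = 2.44: a half-wave phase shift.
Net: no relative phase inversion (both shifts match).
So the condition for constructive reflection is 2 n t = m λ.
Minimum nonzero at m = 1: t = λ / (2 n) = 671 / (2 × 2.26) = 148 nm.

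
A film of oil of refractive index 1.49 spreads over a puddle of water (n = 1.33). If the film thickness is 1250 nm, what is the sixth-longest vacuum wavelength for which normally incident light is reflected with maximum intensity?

677 nm

Ray reflecting at the top interface goes from n = 1.0 toward n = 1.49: a half-wave phase shift.
Bottom surface (1.49 → 1.33): reflection off a lower-index medium gives no phase shift.
Net: one phase inversion between the two reflected rays.
With one net inversion, constructive interference in reflection requires 2 n t = (m + ½) λ.
λ = 2 n t / (m + ½). The sixth-longest wavelength is m = 5: λ = 2 × 1.49 × 1250 / 5.50 = 677 nm.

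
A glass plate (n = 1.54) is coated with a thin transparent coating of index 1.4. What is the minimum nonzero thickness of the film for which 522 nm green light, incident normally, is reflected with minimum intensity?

93.2 nm

At the upper boundary (n = 1.0 to n = 1.4) the reflected ray undergoes a half-wave phase shift.
Bottom surface (1.4 → 1.54): reflection off a higher-index medium gives a half-wave phase shift.
Zero or two π shifts → no net half-wave offset.
With no net inversion, destructive interference in reflection requires 2 n t = (m + ½) λ.
Minimum at m = 0: t = λ / (4 n) = 522 / (4 × 1.4) = 93.2 nm.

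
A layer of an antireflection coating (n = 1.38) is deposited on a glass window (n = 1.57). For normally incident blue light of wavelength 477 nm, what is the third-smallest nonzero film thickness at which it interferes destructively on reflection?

Top surface (1.0 → 1.38): reflection off a higher-index medium gives a half-wave phase shift.
At the lower boundary (n = 1.38 to n = 1.57) the reflected ray undergoes a half-wave phase shift.
Zero or two π shifts → no net half-wave offset.
So the condition for destructive reflection is 2 n t = (m + ½) λ.
The third-smallest nonzero thickness corresponds to m = 2: t = (m + ½) λ / (2 n) = 2.50 × 477 / (2 × 1.38) = 432 nm.

432 nm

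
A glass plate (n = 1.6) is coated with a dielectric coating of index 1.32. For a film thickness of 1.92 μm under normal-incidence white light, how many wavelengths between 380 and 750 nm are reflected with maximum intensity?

7

Ray reflecting at the top interface goes from n = 1.0 toward n = 1.32: a half-wave phase shift.
Ray reflecting at the bottom interface goes from n = 1.32 toward n = 1.6: a half-wave phase shift.
Net: no relative phase inversion (both shifts match).
So the condition for constructive reflection is 2 n t = m λ.
λ = 2 n t / m = 5069 / m nm.
m=6: 845 nm (IR); m=7: 724 nm (visible); m=8: 634 nm (visible); m=9: 563 nm (visible); m=10: 507 nm (visible); m=11: 461 nm (visible); m=12: 422 nm (visible); m=13: 390 nm (visible); m=14: 362 nm (UV).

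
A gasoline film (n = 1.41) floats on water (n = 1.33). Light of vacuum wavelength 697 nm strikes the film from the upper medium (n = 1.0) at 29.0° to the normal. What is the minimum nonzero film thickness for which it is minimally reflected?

Ray reflecting at the top interface goes from n = 1.0 toward n = 1.41: a half-wave phase shift.
Bottom surface (1.41 → 1.33): reflection off a lower-index medium gives no phase shift.
The two reflections differ by half a wavelength.
With one net inversion, destructive interference in reflection requires 2 n t cos θ_r = m λ.
Snell's law: 1.0 sin 29.0° = 1.41 sin θ_r → sin θ_r = 0.344, cos θ_r = 0.939.
Minimum nonzero at m = 1: t = λ / (2 n cos θ_r) = 697 / (2 × 1.41 × 0.939) = 263 nm.

263 nm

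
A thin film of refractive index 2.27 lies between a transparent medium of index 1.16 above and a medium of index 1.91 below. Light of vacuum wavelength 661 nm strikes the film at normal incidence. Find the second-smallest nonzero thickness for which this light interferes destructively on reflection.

291 nm

Top surface (1.16 → 2.27): reflection off a higher-index medium gives a half-wave phase shift.
Ray reflecting at the bottom interface goes from n = 2.27 toward n = 1.91: no phase shift.
Exactly one π shift → a net half-wave offset.
So the condition for destructive reflection is 2 n t = m λ.
The second-smallest nonzero thickness corresponds to m = 2: t = m λ / (2 n) = 2.00 × 661 / (2 × 2.27) = 291 nm.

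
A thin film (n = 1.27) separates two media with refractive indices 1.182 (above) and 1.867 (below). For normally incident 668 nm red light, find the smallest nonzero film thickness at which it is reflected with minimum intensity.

Top surface (1.182 → 1.27): reflection off a higher-index medium gives a half-wave phase shift.
Bottom surface (1.27 → 1.867): reflection off a higher-index medium gives a half-wave phase shift.
Zero or two π shifts → no net half-wave offset.
So the condition for destructive reflection is 2 n t = (m + ½) λ.
Minimum at m = 0: t = λ / (4 n) = 668 / (4 × 1.27) = 131 nm.

131 nm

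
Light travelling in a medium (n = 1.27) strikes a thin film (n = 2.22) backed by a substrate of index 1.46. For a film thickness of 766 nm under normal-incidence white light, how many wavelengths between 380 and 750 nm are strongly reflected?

4

Ray reflecting at the top interface goes from n = 1.27 toward n = 2.22: a half-wave phase shift.
Ray reflecting at the bottom interface goes from n = 2.22 toward n = 1.46: no phase shift.
The two reflections differ by half a wavelength.
So the condition for constructive reflection is 2 n t = (m + ½) λ.
λ = 2 n t / (m + ½) = 3401 / (m + ½) nm.
m=4: 756 nm (IR); m=5: 618 nm (visible); m=6: 523 nm (visible); m=7: 453 nm (visible); m=8: 400 nm (visible); m=9: 358 nm (UV).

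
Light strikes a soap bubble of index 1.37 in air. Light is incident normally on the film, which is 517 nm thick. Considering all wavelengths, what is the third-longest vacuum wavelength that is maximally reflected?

567 nm

At the upper boundary (n = 1.0 to n = 1.37) the reflected ray undergoes a half-wave phase shift.
Bottom surface (1.37 → 1.0): reflection off a lower-index medium gives no phase shift.
Net: one phase inversion between the two reflected rays.
So the condition for constructive reflection is 2 n t = (m + ½) λ.
λ = 2 n t / (m + ½). The third-longest wavelength is m = 2: λ = 2 × 1.37 × 517 / 2.50 = 567 nm.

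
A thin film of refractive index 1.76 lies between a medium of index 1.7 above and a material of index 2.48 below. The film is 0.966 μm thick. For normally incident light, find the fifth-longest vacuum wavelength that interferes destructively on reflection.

756 nm

At the upper boundary (n = 1.7 to n = 1.76) the reflected ray undergoes a half-wave phase shift.
At the lower boundary (n = 1.76 to n = 2.48) the reflected ray undergoes a half-wave phase shift.
Net: no relative phase inversion (both shifts match).
With no net inversion, destructive interference in reflection requires 2 n t = (m + ½) λ.
λ = 2 n t / (m + ½). The fifth-longest wavelength is m = 4: λ = 2 × 1.76 × 966 / 4.50 = 756 nm.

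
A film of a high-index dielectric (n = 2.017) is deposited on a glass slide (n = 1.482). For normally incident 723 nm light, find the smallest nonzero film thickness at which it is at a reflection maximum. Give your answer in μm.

Top surface (1.0 → 2.017): reflection off a higher-index medium gives a half-wave phase shift.
Bottom surface (2.017 → 1.482): reflection off a lower-index medium gives no phase shift.
Exactly one π shift → a net half-wave offset.
For strong reflection here: 2 n t = (m + ½) λ.
Minimum at m = 0: t = λ / (4 n) = 723 / (4 × 2.017) = 89.6 nm.

0.0896 μm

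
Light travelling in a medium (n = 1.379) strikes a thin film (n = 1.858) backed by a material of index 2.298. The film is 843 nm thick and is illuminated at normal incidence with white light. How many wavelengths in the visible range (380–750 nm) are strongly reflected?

At the upper boundary (n = 1.379 to n = 1.858) the reflected ray undergoes a half-wave phase shift.
At the lower boundary (n = 1.858 to n = 2.298) the reflected ray undergoes a half-wave phase shift.
The two reflections carry the same phase change, so no net offset.
With no net inversion, constructive interference in reflection requires 2 n t = m λ.
λ = 2 n t / m = 3133 / m nm.
m=4: 783 nm (IR); m=5: 627 nm (visible); m=6: 522 nm (visible); m=7: 448 nm (visible); m=8: 392 nm (visible); m=9: 348 nm (UV).

4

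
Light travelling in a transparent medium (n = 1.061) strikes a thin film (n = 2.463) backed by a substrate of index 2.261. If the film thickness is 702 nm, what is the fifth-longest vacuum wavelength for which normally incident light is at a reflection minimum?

692 nm

Ray reflecting at the top interface goes from n = 1.061 toward n = 2.463: a half-wave phase shift.
Ray reflecting at the bottom interface goes from n = 2.463 toward n = 2.261: no phase shift.
Net: one phase inversion between the two reflected rays.
With one net inversion, destructive interference in reflection requires 2 n t = m λ.
λ = 2 n t / m. The fifth-longest wavelength is m = 5: λ = 2 × 2.463 × 702 / 5.00 = 692 nm.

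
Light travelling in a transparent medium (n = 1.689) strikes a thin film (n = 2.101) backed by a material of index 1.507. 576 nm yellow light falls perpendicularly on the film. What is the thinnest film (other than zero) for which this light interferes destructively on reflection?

137 nm

Ray reflecting at the top interface goes from n = 1.689 toward n = 2.101: a half-wave phase shift.
Bottom surface (2.101 → 1.507): reflection off a lower-index medium gives no phase shift.
Net: one phase inversion between the two reflected rays.
So the condition for destructive reflection is 2 n t = m λ.
Minimum nonzero at m = 1: t = λ / (2 n) = 576 / (2 × 2.101) = 137 nm.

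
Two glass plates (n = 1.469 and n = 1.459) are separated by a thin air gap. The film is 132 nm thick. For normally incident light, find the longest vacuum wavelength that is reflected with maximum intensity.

Top surface (1.469 → 1.0): reflection off a lower-index medium gives no phase shift.
Bottom surface (1.0 → 1.459): reflection off a higher-index medium gives a half-wave phase shift.
The two reflections differ by half a wavelength.
With one net inversion, constructive interference in reflection requires 2 n t = (m + ½) λ.
λ = 2 n t / (m + ½). The longest wavelength is m = 0: λ = 2 × 1.0 × 132 / 0.500 = 528 nm.

528 nm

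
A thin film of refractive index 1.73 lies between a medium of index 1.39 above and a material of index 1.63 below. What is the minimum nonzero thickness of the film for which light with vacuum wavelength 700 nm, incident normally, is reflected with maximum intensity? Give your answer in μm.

At the upper boundary (n = 1.39 to n = 1.73) the reflected ray undergoes a half-wave phase shift.
Ray reflecting at the bottom interface goes from n = 1.73 toward n = 1.63: no phase shift.
Net: one phase inversion between the two reflected rays.
So the condition for constructive reflection is 2 n t = (m + ½) λ.
Minimum at m = 0: t = λ / (4 n) = 700 / (4 × 1.73) = 101 nm.

0.101 μm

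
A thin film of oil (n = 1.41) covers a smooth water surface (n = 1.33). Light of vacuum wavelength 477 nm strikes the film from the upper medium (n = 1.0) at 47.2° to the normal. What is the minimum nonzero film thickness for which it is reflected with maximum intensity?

Top surface (1.0 → 1.41): reflection off a higher-index medium gives a half-wave phase shift.
Ray reflecting at the bottom interface goes from n = 1.41 toward n = 1.33: no phase shift.
Exactly one π shift → a net half-wave offset.
With one net inversion, constructive interference in reflection requires 2 n t cos θ_r = (m + ½) λ.
Snell's law: 1.0 sin 47.2° = 1.41 sin θ_r → sin θ_r = 0.520, cos θ_r = 0.854.
Minimum at m = 0: t = λ / (4 n cos θ_r) = 477 / (4 × 1.41 × 0.854) = 99.0 nm.

99.0 nm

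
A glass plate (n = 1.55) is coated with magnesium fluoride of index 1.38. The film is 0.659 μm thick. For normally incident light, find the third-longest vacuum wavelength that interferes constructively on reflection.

Top surface (1.0 → 1.38): reflection off a higher-index medium gives a half-wave phase shift.
At the lower boundary (n = 1.38 to n = 1.55) the reflected ray undergoes a half-wave phase shift.
Zero or two π shifts → no net half-wave offset.
With no net inversion, constructive interference in reflection requires 2 n t = m λ.
λ = 2 n t / m. The third-longest wavelength is m = 3: λ = 2 × 1.38 × 659 / 3.00 = 606 nm.

606 nm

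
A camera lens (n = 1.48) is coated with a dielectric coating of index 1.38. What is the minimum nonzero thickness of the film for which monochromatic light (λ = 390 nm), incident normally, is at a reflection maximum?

Top surface (1.0 → 1.38): reflection off a higher-index medium gives a half-wave phase shift.
Bottom surface (1.38 → 1.48): reflection off a higher-index medium gives a half-wave phase shift.
Zero or two π shifts → no net half-wave offset.
So the condition for constructive reflection is 2 n t = m λ.
Minimum nonzero at m = 1: t = λ / (2 n) = 390 / (2 × 1.38) = 141 nm.

141 nm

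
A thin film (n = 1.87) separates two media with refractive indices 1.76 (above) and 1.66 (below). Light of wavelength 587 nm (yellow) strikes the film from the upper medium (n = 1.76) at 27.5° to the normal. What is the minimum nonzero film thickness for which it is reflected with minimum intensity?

Ray reflecting at the top interface goes from n = 1.76 toward n = 1.87: a half-wave phase shift.
Bottom surface (1.87 → 1.66): reflection off a lower-index medium gives no phase shift.
Net: one phase inversion between the two reflected rays.
With one net inversion, destructive interference in reflection requires 2 n t cos θ_r = m λ.
Snell's law: 1.76 sin 27.5° = 1.87 sin θ_r → sin θ_r = 0.435, cos θ_r = 0.901.
Minimum nonzero at m = 1: t = λ / (2 n cos θ_r) = 587 / (2 × 1.87 × 0.901) = 174 nm.

174 nm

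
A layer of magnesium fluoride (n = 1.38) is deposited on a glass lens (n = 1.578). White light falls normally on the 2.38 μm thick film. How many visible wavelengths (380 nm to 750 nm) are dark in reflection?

Top surface (1.0 → 1.38): reflection off a higher-index medium gives a half-wave phase shift.
Bottom surface (1.38 → 1.578): reflection off a higher-index medium gives a half-wave phase shift.
The two reflections carry the same phase change, so no net offset.
With no net inversion, destructive interference in reflection requires 2 n t = (m + ½) λ.
λ = 2 n t / (m + ½) = 6569 / (m + ½) nm.
m=8: 773 nm (IR); m=9: 691 nm (visible); m=10: 626 nm (visible); m=11: 571 nm (visible); m=12: 526 nm (visible); m=13: 487 nm (visible); m=14: 453 nm (visible); m=15: 424 nm (visible); m=16: 398 nm (visible); m=17: 375 nm (UV).

8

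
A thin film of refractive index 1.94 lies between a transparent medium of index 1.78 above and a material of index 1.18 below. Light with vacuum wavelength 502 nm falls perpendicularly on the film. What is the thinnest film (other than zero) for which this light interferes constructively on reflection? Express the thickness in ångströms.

Top surface (1.78 → 1.94): reflection off a higher-index medium gives a half-wave phase shift.
Bottom surface (1.94 → 1.18): reflection off a lower-index medium gives no phase shift.
Exactly one π shift → a net half-wave offset.
So the condition for constructive reflection is 2 n t = (m + ½) λ.
Minimum at m = 0: t = λ / (4 n) = 502 / (4 × 1.94) = 64.7 nm.

647 Å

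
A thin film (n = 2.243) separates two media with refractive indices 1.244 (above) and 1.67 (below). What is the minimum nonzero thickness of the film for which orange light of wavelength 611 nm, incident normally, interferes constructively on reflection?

Ray reflecting at the top interface goes from n = 1.244 toward n = 2.243: a half-wave phase shift.
Ray reflecting at the bottom interface goes from n = 2.243 toward n = 1.67: no phase shift.
The two reflections differ by half a wavelength.
For strong reflection here: 2 n t = (m + ½) λ.
Minimum at m = 0: t = λ / (4 n) = 611 / (4 × 2.243) = 68.1 nm.

68.1 nm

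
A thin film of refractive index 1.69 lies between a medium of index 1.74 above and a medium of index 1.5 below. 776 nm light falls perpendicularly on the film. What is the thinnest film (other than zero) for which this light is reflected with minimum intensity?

Top surface (1.74 → 1.69): reflection off a lower-index medium gives no phase shift.
At the lower boundary (n = 1.69 to n = 1.5) the reflected ray undergoes no phase shift.
Net: no relative phase inversion (both shifts match).
So the condition for destructive reflection is 2 n t = (m + ½) λ.
Minimum at m = 0: t = λ / (4 n) = 776 / (4 × 1.69) = 115 nm.

115 nm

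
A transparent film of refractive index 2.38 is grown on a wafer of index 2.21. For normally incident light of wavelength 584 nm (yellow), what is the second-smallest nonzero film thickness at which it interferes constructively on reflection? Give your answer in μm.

Ray reflecting at the top interface goes from n = 1.0 toward n = 2.38: a half-wave phase shift.
Bottom surface (2.38 → 2.21): reflection off a lower-index medium gives no phase shift.
Net: one phase inversion between the two reflected rays.
With one net inversion, constructive interference in reflection requires 2 n t = (m + ½) λ.
The second-smallest nonzero thickness corresponds to m = 1: t = (m + ½) λ / (2 n) = 1.50 × 584 / (2 × 2.38) = 184 nm.

0.184 μm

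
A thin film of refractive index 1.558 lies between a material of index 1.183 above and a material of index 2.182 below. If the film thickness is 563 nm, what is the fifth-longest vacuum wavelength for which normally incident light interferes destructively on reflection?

390 nm

Ray reflecting at the top interface goes from n = 1.183 toward n = 1.558: a half-wave phase shift.
Ray reflecting at the bottom interface goes from n = 1.558 toward n = 2.182: a half-wave phase shift.
The two reflections carry the same phase change, so no net offset.
For weak reflection here: 2 n t = (m + ½) λ.
λ = 2 n t / (m + ½). The fifth-longest wavelength is m = 4: λ = 2 × 1.558 × 563 / 4.50 = 390 nm.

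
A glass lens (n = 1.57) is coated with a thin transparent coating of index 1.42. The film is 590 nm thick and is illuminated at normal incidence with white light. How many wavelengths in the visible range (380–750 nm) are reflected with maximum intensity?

2

Top surface (1.0 → 1.42): reflection off a higher-index medium gives a half-wave phase shift.
Ray reflecting at the bottom interface goes from n = 1.42 toward n = 1.57: a half-wave phase shift.
Zero or two π shifts → no net half-wave offset.
For strong reflection here: 2 n t = m λ.
λ = 2 n t / m = 1676 / m nm.
m=2: 838 nm (IR); m=3: 559 nm (visible); m=4: 419 nm (visible); m=5: 335 nm (UV).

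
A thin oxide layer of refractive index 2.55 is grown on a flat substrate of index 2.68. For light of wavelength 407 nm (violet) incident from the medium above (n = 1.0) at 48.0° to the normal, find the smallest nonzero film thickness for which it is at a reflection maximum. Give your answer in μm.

Top surface (1.0 → 2.55): reflection off a higher-index medium gives a half-wave phase shift.
Ray reflecting at the bottom interface goes from n = 2.55 toward n = 2.68: a half-wave phase shift.
Zero or two π shifts → no net half-wave offset.
For maximum reflection here: 2 n t cos θ_r = m λ.
Snell's law: 1.0 sin 48.0° = 2.55 sin θ_r → sin θ_r = 0.291, cos θ_r = 0.957.
Minimum nonzero at m = 1: t = λ / (2 n cos θ_r) = 407 / (2 × 2.55 × 0.957) = 83.4 nm.

0.0834 μm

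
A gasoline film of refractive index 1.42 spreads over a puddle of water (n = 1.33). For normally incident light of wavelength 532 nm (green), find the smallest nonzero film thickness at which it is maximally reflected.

Ray reflecting at the top interface goes from n = 1.0 toward n = 1.42: a half-wave phase shift.
At the lower boundary (n = 1.42 to n = 1.33) the reflected ray undergoes no phase shift.
Net: one phase inversion between the two reflected rays.
With one net inversion, constructive interference in reflection requires 2 n t = (m + ½) λ.
Minimum at m = 0: t = λ / (4 n) = 532 / (4 × 1.42) = 93.7 nm.

93.7 nm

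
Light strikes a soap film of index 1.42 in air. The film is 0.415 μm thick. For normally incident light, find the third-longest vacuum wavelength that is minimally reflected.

Top surface (1.0 → 1.42): reflection off a higher-index medium gives a half-wave phase shift.
At the lower boundary (n = 1.42 to n = 1.0) the reflected ray undergoes no phase shift.
Exactly one π shift → a net half-wave offset.
For minimum reflection here: 2 n t = m λ.
λ = 2 n t / m. The third-longest wavelength is m = 3: λ = 2 × 1.42 × 415 / 3.00 = 393 nm.

393 nm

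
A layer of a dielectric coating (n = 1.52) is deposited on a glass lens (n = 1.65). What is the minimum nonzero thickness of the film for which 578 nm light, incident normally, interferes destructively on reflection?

At the upper boundary (n = 1.0 to n = 1.52) the reflected ray undergoes a half-wave phase shift.
Bottom surface (1.52 → 1.65): reflection off a higher-index medium gives a half-wave phase shift.
The two reflections carry the same phase change, so no net offset.
So the condition for destructive reflection is 2 n t = (m + ½) λ.
Minimum at m = 0: t = λ / (4 n) = 578 / (4 × 1.52) = 95.1 nm.

95.1 nm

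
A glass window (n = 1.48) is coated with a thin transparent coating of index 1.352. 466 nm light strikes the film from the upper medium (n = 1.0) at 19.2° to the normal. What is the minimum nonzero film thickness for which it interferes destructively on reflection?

88.8 nm

Top surface (1.0 → 1.352): reflection off a higher-index medium gives a half-wave phase shift.
At the lower boundary (n = 1.352 to n = 1.48) the reflected ray undergoes a half-wave phase shift.
Zero or two π shifts → no net half-wave offset.
For weak reflection here: 2 n t cos θ_r = (m + ½) λ.
Snell's law: 1.0 sin 19.2° = 1.352 sin θ_r → sin θ_r = 0.243, cos θ_r = 0.970.
Minimum at m = 0: t = λ / (4 n cos θ_r) = 466 / (4 × 1.352 × 0.970) = 88.8 nm.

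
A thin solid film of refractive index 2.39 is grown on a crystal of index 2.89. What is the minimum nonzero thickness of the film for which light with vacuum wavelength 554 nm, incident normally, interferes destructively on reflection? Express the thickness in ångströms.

579 Å

Ray reflecting at the top interface goes from n = 1.0 toward n = 2.39: a half-wave phase shift.
Bottom surface (2.39 → 2.89): reflection off a higher-index medium gives a half-wave phase shift.
Zero or two π shifts → no net half-wave offset.
For dark reflection here: 2 n t = (m + ½) λ.
Minimum at m = 0: t = λ / (4 n) = 554 / (4 × 2.39) = 57.9 nm.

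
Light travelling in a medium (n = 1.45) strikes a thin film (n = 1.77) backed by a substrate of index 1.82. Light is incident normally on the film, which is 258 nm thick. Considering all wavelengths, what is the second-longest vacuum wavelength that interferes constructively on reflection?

457 nm

Top surface (1.45 → 1.77): reflection off a higher-index medium gives a half-wave phase shift.
Bottom surface (1.77 → 1.82): reflection off a higher-index medium gives a half-wave phase shift.
Zero or two π shifts → no net half-wave offset.
With no net inversion, constructive interference in reflection requires 2 n t = m λ.
λ = 2 n t / m. The second-longest wavelength is m = 2: λ = 2 × 1.77 × 258 / 2.00 = 457 nm.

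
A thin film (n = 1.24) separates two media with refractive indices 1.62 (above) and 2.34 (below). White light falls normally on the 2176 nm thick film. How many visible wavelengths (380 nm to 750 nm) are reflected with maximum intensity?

Top surface (1.62 → 1.24): reflection off a lower-index medium gives no phase shift.
Bottom surface (1.24 → 2.34): reflection off a higher-index medium gives a half-wave phase shift.
Exactly one π shift → a net half-wave offset.
For bright reflection here: 2 n t = (m + ½) λ.
λ = 2 n t / (m + ½) = 5396 / (m + ½) nm.
m=6: 830 nm (IR); m=7: 720 nm (visible); m=8: 635 nm (visible); m=9: 568 nm (visible); m=10: 514 nm (visible); m=11: 469 nm (visible); m=12: 432 nm (visible); m=13: 400 nm (visible); m=14: 372 nm (UV).

7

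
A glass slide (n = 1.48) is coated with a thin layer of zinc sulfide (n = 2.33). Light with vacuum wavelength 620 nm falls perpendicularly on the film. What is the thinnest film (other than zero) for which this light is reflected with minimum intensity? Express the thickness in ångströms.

At the upper boundary (n = 1.0 to n = 2.33) the reflected ray undergoes a half-wave phase shift.
Ray reflecting at the bottom interface goes from n = 2.33 toward n = 1.48: no phase shift.
The two reflections differ by half a wavelength.
With one net inversion, destructive interference in reflection requires 2 n t = m λ.
Minimum nonzero at m = 1: t = λ / (2 n) = 620 / (2 × 2.33) = 133 nm.

1330 Å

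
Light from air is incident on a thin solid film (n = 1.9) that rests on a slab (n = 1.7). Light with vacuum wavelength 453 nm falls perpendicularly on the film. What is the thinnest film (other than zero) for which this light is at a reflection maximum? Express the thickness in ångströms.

596 Å

At the upper boundary (n = 1.0 to n = 1.9) the reflected ray undergoes a half-wave phase shift.
Bottom surface (1.9 → 1.7): reflection off a lower-index medium gives no phase shift.
The two reflections differ by half a wavelength.
With one net inversion, constructive interference in reflection requires 2 n t = (m + ½) λ.
Minimum at m = 0: t = λ / (4 n) = 453 / (4 × 1.9) = 59.6 nm.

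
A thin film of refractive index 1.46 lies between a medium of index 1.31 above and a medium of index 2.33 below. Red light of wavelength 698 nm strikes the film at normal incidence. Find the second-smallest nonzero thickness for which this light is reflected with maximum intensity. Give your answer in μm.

0.478 μm

Top surface (1.31 → 1.46): reflection off a higher-index medium gives a half-wave phase shift.
At the lower boundary (n = 1.46 to n = 2.33) the reflected ray undergoes a half-wave phase shift.
Zero or two π shifts → no net half-wave offset.
For strong reflection here: 2 n t = m λ.
The second-smallest nonzero thickness corresponds to m = 2: t = m λ / (2 n) = 2.00 × 698 / (2 × 1.46) = 478 nm.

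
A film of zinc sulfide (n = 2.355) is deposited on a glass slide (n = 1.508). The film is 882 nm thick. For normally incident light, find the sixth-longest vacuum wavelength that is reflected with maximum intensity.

Top surface (1.0 → 2.355): reflection off a higher-index medium gives a half-wave phase shift.
At the lower boundary (n = 2.355 to n = 1.508) the reflected ray undergoes no phase shift.
The two reflections differ by half a wavelength.
So the condition for constructive reflection is 2 n t = (m + ½) λ.
λ = 2 n t / (m + ½). The sixth-longest wavelength is m = 5: λ = 2 × 2.355 × 882 / 5.50 = 755 nm.

755 nm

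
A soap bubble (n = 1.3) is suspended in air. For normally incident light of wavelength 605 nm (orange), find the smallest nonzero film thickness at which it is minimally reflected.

233 nm

At the upper boundary (n = 1.0 to n = 1.3) the reflected ray undergoes a half-wave phase shift.
At the lower boundary (n = 1.3 to n = 1.0) the reflected ray undergoes no phase shift.
The two reflections differ by half a wavelength.
With one net inversion, destructive interference in reflection requires 2 n t = m λ.
Minimum nonzero at m = 1: t = λ / (2 n) = 605 / (2 × 1.3) = 233 nm.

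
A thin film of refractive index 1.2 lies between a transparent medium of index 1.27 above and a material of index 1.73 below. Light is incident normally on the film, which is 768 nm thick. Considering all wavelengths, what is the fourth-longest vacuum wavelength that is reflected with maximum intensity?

527 nm

At the upper boundary (n = 1.27 to n = 1.2) the reflected ray undergoes no phase shift.
Ray reflecting at the bottom interface goes from n = 1.2 toward n = 1.73: a half-wave phase shift.
The two reflections differ by half a wavelength.
With one net inversion, constructive interference in reflection requires 2 n t = (m + ½) λ.
λ = 2 n t / (m + ½). The fourth-longest wavelength is m = 3: λ = 2 × 1.2 × 768 / 3.50 = 527 nm.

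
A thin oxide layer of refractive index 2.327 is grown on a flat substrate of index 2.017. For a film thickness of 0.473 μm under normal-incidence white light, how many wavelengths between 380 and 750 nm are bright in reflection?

3

Ray reflecting at the top interface goes from n = 1.0 toward n = 2.327: a half-wave phase shift.
Bottom surface (2.327 → 2.017): reflection off a lower-index medium gives no phase shift.
Exactly one π shift → a net half-wave offset.
With one net inversion, constructive interference in reflection requires 2 n t = (m + ½) λ.
λ = 2 n t / (m + ½) = 2201 / (m + ½) nm.
m=2: 881 nm (IR); m=3: 629 nm (visible); m=4: 489 nm (visible); m=5: 400 nm (visible); m=6: 339 nm (UV).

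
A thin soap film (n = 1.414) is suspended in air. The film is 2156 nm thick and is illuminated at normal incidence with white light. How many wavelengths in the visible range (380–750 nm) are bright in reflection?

Ray reflecting at the top interface goes from n = 1.0 toward n = 1.414: a half-wave phase shift.
Ray reflecting at the bottom interface goes from n = 1.414 toward n = 1.0: no phase shift.
Net: one phase inversion between the two reflected rays.
So the condition for constructive reflection is 2 n t = (m + ½) λ.
λ = 2 n t / (m + ½) = 6097 / (m + ½) nm.
m=7: 813 nm (IR); m=8: 717 nm (visible); m=9: 642 nm (visible); m=10: 581 nm (visible); m=11: 530 nm (visible); m=12: 488 nm (visible); m=13: 452 nm (visible); m=14: 420 nm (visible); m=15: 393 nm (visible); m=16: 370 nm (UV).

8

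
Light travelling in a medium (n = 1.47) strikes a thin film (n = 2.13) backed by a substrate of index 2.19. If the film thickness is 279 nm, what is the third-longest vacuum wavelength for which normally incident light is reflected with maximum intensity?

Top surface (1.47 → 2.13): reflection off a higher-index medium gives a half-wave phase shift.
At the lower boundary (n = 2.13 to n = 2.19) the reflected ray undergoes a half-wave phase shift.
The two reflections carry the same phase change, so no net offset.
For bright reflection here: 2 n t = m λ.
λ = 2 n t / m. The third-longest wavelength is m = 3: λ = 2 × 2.13 × 279 / 3.00 = 396 nm.

396 nm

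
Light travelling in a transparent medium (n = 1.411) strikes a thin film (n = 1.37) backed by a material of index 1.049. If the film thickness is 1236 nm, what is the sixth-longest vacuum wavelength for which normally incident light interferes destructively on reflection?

616 nm

Top surface (1.411 → 1.37): reflection off a lower-index medium gives no phase shift.
Ray reflecting at the bottom interface goes from n = 1.37 toward n = 1.049: no phase shift.
Zero or two π shifts → no net half-wave offset.
So the condition for destructive reflection is 2 n t = (m + ½) λ.
λ = 2 n t / (m + ½). The sixth-longest wavelength is m = 5: λ = 2 × 1.37 × 1236 / 5.50 = 616 nm.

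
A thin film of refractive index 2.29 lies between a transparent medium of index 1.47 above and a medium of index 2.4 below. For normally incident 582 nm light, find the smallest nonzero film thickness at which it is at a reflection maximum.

127 nm

Ray reflecting at the top interface goes from n = 1.47 toward n = 2.29: a half-wave phase shift.
At the lower boundary (n = 2.29 to n = 2.4) the reflected ray undergoes a half-wave phase shift.
Zero or two π shifts → no net half-wave offset.
With no net inversion, constructive interference in reflection requires 2 n t = m λ.
Minimum nonzero at m = 1: t = λ / (2 n) = 582 / (2 × 2.29) = 127 nm.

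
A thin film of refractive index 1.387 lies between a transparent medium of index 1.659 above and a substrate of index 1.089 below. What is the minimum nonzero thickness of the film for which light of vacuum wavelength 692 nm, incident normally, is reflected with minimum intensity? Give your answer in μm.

0.125 μm

Ray reflecting at the top interface goes from n = 1.659 toward n = 1.387: no phase shift.
At the lower boundary (n = 1.387 to n = 1.089) the reflected ray undergoes no phase shift.
Net: no relative phase inversion (both shifts match).
With no net inversion, destructive interference in reflection requires 2 n t = (m + ½) λ.
Minimum at m = 0: t = λ / (4 n) = 692 / (4 × 1.387) = 125 nm.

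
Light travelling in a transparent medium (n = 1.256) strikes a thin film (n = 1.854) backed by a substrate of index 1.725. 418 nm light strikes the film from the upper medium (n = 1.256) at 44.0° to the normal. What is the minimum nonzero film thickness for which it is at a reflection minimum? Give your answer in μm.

Ray reflecting at the top interface goes from n = 1.256 toward n = 1.854: a half-wave phase shift.
Ray reflecting at the bottom interface goes from n = 1.854 toward n = 1.725: no phase shift.
Exactly one π shift → a net half-wave offset.
For dark reflection here: 2 n t cos θ_r = m λ.
Snell's law: 1.256 sin 44.0° = 1.854 sin θ_r → sin θ_r = 0.471, cos θ_r = 0.882.
Minimum nonzero at m = 1: t = λ / (2 n cos θ_r) = 418 / (2 × 1.854 × 0.882) = 128 nm.

0.128 μm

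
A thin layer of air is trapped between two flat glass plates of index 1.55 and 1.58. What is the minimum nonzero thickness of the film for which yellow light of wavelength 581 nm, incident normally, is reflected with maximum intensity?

Top surface (1.55 → 1.0): reflection off a lower-index medium gives no phase shift.
Bottom surface (1.0 → 1.58): reflection off a higher-index medium gives a half-wave phase shift.
Net: one phase inversion between the two reflected rays.
With one net inversion, constructive interference in reflection requires 2 n t = (m + ½) λ.
Minimum at m = 0: t = λ / (4 n) = 581 / (4 × 1.0) = 145 nm.

145 nm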